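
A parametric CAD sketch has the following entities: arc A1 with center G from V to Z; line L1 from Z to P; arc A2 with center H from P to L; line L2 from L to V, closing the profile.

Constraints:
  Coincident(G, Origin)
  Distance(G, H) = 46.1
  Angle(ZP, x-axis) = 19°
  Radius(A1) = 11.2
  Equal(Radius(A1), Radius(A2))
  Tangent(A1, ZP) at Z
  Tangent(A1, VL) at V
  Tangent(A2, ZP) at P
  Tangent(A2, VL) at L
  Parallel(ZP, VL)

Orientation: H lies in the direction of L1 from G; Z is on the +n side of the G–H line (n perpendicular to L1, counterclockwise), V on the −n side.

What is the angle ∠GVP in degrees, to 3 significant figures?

64.1°

Tangency of A1 to both parallel lines with radius 11.2 puts Z and V at G ± 11.2·n: Z = (-3.65, 10.6), V = (3.65, -10.6). Equal radii place P and L the same way about H: P = H + 11.2·n = (39.9, 25.6), L = H − 11.2·n = (47.2, 4.42). Then cos ∠GVP = VG·VP / (|VG||VP|), giving 64.1°.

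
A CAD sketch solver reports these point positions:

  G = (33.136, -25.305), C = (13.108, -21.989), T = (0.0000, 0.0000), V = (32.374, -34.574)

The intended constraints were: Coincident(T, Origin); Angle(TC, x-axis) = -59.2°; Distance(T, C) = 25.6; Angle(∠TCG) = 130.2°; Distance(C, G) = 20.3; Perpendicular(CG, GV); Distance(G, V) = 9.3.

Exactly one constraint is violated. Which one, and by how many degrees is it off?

Perpendicular(CG, GV) — off by 4.70°.

T = (0.00, 0.00) ✓; TC at -59.20° ✓; |TC| = 25.60 ✓; ∠TCG = 130.2° ✓; |CG| = 20.30 ✓; ∠(CG, GV) = 85.30° ✗; |GV| = 9.300 ✓.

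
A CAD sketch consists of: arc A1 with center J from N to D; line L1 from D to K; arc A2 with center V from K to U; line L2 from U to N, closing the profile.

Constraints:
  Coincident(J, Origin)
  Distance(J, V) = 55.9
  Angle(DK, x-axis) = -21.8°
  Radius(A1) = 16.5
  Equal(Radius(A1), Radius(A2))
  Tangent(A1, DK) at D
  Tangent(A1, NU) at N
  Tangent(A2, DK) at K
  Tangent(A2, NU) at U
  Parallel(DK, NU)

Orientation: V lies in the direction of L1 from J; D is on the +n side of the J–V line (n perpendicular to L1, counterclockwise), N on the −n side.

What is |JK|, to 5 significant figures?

58.284

The slot axis is L1's direction at -21.8°, so u = (cos -21.8°, sin -21.8°) = (0.92849, -0.37137) and n = (−sin -21.8°, cos -21.8°) = (0.37137, 0.92849). J is at the origin and V lies 55.9 along u from J, so V = 55.9·u = (51.902, -20.759). Tangency of A1 to both parallel lines with radius 16.5 puts D and N at J ± 16.5·n: D = (6.1276, 15.320), N = (-6.1276, -15.320). Equal radii place K and U the same way about V: K = V + 16.5·n = (58.030, -5.4394), U = V − 16.5·n = (45.775, -36.079). Then |JK| = |K − J| = 58.284.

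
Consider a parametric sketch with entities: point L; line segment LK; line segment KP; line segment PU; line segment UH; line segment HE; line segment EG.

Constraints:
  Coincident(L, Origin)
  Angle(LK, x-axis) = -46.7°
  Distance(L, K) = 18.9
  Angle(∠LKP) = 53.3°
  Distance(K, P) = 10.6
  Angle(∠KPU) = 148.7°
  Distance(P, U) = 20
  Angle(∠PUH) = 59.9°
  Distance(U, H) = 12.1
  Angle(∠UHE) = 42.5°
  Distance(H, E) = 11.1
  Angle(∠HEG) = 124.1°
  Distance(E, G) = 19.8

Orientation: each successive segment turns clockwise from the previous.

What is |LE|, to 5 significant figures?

13.321

∠PUH = 59.9° gives UH at 35.200° from the x-axis; with |UH| = 12.1, H = (-5.8505, 0.35893). ∠UHE = 42.5° gives HE at -102.30° from the x-axis; with |HE| = 11.1, E = (-8.2151, -10.486). Then |LE| = |E − L| = 13.321.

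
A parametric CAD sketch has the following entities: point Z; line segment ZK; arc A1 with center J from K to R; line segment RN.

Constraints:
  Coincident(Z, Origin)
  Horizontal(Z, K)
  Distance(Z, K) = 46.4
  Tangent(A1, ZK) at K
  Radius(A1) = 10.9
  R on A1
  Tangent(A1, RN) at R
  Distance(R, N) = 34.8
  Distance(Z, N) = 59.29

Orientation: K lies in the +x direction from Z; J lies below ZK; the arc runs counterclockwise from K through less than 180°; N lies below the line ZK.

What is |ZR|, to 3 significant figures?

37.3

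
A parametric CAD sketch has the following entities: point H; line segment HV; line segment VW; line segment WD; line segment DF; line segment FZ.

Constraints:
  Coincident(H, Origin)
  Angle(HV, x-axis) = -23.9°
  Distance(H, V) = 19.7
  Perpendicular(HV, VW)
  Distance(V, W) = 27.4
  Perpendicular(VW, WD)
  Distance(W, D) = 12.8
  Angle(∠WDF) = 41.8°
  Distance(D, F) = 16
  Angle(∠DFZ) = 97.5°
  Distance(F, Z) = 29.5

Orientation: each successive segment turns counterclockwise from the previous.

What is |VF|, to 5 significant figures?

16.758

VW ⟂ WD, so WD runs at 156.10°; with |WD| = 12.8, D = (17.409, 22.255). ∠WDF = 41.8° gives DF at -65.700° from the x-axis; with |DF| = 16.0, F = (23.993, 7.6726). Then |VF| = |F − V| = 16.758.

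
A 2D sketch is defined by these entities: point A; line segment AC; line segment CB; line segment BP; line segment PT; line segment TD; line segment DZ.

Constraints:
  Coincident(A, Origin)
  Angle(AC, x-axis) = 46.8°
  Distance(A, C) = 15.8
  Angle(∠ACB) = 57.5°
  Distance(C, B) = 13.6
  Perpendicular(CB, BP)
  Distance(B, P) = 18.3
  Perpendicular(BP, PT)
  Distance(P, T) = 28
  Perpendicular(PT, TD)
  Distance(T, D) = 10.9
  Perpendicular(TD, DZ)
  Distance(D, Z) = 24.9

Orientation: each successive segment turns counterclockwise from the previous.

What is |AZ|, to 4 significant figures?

6.257

A is at the origin; AC runs at 46.8° with length 15.8, so C = (10.82, 11.52). ∠ACB = 57.5° gives CB at 169.3° from the x-axis; with |CB| = 13.6, B = (-2.548, 14.04). CB is perpendicular to BP, so BP runs at -100.7°; with |BP| = 18.3, P = (-5.945, -3.939). BP is perpendicular to PT, so PT runs at -10.70°; with |PT| = 28.0, T = (21.57, -9.138). The perpendicularity gives TD at right angles to PT, so TD runs at 79.30°; with |TD| = 10.9, D = (23.59, 1.573). The perpendicularity gives DZ at right angles to TD, so DZ runs at 169.3°; with |DZ| = 24.9, Z = (-0.8755, 6.196). Then |AZ| = |Z − A| = 6.257.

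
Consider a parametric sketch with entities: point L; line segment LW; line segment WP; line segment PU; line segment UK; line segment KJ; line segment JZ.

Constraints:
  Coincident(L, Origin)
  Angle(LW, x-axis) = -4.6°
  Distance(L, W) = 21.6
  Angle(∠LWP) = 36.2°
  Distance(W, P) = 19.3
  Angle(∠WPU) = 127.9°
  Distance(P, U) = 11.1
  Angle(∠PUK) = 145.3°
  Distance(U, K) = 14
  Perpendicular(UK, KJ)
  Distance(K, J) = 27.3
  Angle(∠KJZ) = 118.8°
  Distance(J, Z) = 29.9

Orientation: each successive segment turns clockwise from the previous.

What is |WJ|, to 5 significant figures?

24.264

L is at the origin; LW runs at -4.6° with length 21.6, so W = (21.530, -1.7323). ∠LWP = 36.2° gives WP at -148.40° from the x-axis; with |WP| = 19.3, P = (5.0921, -11.845). ∠WPU = 127.9° gives PU at 159.50° from the x-axis; with |PU| = 11.1, U = (-5.3050, -7.9579). ∠PUK = 145.3° gives UK at 124.80° from the x-axis; with |UK| = 14.0, K = (-13.295, 3.5382). UK ⟂ KJ, so KJ runs at 34.800°; with |KJ| = 27.3, J = (9.1224, 19.119). Then |WJ| = |J − W| = 24.264.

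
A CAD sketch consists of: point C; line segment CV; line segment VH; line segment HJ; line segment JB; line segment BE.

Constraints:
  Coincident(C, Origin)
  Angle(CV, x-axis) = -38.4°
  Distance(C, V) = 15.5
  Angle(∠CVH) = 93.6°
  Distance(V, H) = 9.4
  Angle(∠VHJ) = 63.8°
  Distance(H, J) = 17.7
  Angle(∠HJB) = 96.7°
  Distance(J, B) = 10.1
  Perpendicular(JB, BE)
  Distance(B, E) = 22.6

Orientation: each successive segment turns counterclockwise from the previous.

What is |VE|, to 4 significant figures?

8.802

C is at the origin; CV runs at -38.4° with length 15.5, so V = (12.15, -9.628). ∠CVH = 93.6° gives VH at 48.00° from the x-axis; with |VH| = 9.4, H = (18.44, -2.642). ∠VHJ = 63.8° gives HJ at 164.2° from the x-axis; with |HJ| = 17.7, J = (1.406, 2.177). ∠HJB = 96.7° gives JB at -112.5° from the x-axis; with |JB| = 10.1, B = (-2.459, -7.154). JB is perpendicular to BE, so BE runs at -22.50°; with |BE| = 22.6, E = (18.42, -15.80). Then |VE| = |E − V| = 8.802.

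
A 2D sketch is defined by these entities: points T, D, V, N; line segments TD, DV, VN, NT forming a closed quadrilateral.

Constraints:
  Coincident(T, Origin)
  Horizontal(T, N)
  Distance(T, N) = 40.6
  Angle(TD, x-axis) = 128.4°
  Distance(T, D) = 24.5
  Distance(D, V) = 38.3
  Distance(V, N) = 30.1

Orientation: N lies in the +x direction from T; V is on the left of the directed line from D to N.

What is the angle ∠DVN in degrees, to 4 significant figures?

118.8°

Checks: |DV| = 38.30 ✓; |VN| = 30.10 ✓.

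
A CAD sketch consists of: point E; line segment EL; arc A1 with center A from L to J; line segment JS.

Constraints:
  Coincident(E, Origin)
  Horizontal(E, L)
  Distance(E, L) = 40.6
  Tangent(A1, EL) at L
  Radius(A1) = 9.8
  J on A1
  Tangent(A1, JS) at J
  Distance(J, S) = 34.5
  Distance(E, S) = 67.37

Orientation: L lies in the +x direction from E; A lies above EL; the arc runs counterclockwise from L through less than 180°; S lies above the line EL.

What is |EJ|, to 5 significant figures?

51.317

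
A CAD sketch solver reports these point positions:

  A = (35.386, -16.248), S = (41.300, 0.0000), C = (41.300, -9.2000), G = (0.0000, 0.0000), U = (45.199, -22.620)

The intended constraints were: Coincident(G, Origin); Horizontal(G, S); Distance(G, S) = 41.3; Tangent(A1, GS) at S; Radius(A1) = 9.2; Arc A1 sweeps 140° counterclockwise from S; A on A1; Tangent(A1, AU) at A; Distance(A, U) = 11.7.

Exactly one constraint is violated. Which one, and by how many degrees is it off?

Tangent(A1, AU) at A — off by 7.00°.

G = (0.00, 0.00) ✓; G.y = 0.00, S.y = 0.00 ✓; |GS| = 41.30 ✓; ∠(CS, SG) = 90.00° ✓; |CS| = 9.200 ✓; bearing(C→A) − bearing(C→S) = 140.0° ✓; |CA| = 9.201 ✓; ∠(CA, AU) = 83.00° ✗; |AU| = 11.70 ✓.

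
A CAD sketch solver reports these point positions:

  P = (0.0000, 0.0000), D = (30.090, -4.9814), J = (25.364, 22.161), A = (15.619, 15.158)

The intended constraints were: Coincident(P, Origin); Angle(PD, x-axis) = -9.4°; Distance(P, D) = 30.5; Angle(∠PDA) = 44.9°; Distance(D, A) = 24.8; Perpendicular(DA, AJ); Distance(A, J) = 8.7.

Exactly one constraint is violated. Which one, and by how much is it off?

Distance(A, J) = 8.7 — off by 3.30.

P = (0.00, 0.00) ✓; PD at -9.400° ✓; |PD| = 30.50 ✓; ∠PDA = 44.90° ✓; |DA| = 24.80 ✓; ∠(DA, AJ) = 90.00° ✓; |AJ| = 12.00 ✗.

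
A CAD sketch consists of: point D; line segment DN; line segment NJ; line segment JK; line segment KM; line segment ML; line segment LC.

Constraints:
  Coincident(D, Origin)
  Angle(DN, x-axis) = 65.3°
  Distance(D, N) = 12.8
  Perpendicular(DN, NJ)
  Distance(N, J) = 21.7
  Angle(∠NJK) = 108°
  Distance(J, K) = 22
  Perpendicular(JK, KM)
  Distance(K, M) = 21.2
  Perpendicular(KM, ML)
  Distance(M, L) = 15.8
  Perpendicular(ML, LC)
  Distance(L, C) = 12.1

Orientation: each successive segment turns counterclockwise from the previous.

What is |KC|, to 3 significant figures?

18.2

D is at the origin; DN runs at 65.3° with length 12.8, so N = (5.35, 11.6). DN ⟂ NJ, so NJ runs at 155°; with |NJ| = 21.7, J = (-14.4, 20.7). ∠NJK = 108.0° gives JK at -133° from the x-axis; with |JK| = 22.0, K = (-29.3, 4.53). JK is perpendicular to KM, so KM runs at -42.7°; with |KM| = 21.2, M = (-13.7, -9.85). KM is perpendicular to ML, so ML runs at 47.3°; with |ML| = 15.8, L = (-2.99, 1.76). The perpendicularity gives LC at right angles to ML, so LC runs at 137°; with |LC| = 12.1, C = (-11.9, 9.97). Then |KC| = |C − K| = 18.2.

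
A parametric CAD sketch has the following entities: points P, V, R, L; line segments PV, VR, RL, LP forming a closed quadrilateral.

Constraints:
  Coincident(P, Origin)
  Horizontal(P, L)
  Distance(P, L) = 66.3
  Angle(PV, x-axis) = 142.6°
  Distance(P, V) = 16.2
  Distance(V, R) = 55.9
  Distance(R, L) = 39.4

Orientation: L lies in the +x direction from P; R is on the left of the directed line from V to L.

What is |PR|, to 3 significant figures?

49.1

Checks: |VR| = 55.90 ✓; |RL| = 39.40 ✓.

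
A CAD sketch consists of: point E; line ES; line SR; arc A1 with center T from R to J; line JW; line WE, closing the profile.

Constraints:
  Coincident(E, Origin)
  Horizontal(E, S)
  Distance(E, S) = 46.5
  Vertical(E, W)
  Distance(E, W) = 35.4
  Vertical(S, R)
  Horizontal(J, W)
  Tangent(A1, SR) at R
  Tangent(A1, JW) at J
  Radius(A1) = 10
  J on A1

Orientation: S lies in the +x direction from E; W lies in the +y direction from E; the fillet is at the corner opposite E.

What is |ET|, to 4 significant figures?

44.47

E and W share the same x with |EW| = 35.4 and W on the +y side, so W = (0.000, 35.40). The virtual corner opposite E is at (46.50, 35.40). The tangent condition forces TR to be normal to SR and since A1 is tangent to JW there, TJ ⟂ JW, with radius 10.0, so the center T sits 10.0 in from both sides at T = (36.50, 25.40). Then |ET| = |T − E| = 44.47.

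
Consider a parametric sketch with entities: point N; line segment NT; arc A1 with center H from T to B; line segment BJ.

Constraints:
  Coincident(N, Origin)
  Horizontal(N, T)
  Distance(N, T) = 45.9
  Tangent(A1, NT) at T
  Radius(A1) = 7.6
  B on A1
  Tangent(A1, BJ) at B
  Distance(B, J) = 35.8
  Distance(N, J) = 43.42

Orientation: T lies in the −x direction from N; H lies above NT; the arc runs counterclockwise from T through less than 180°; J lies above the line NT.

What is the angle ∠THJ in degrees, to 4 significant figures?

142.2°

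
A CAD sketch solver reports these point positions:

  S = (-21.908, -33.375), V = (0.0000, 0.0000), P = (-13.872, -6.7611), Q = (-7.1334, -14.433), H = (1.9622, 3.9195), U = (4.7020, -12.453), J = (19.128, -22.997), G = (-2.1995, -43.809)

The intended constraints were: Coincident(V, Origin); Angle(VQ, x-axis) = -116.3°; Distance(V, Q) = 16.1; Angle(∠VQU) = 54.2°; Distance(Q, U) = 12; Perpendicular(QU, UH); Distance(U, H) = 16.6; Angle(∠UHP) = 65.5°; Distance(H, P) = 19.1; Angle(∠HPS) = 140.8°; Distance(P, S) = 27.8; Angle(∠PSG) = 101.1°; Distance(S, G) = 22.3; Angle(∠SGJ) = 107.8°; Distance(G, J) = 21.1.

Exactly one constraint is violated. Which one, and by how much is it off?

Distance(G, J) = 21.1 — off by 8.70.

V = (0.00, 0.00) ✓; VQ at -116.3° ✓; |VQ| = 16.10 ✓; ∠VQU = 54.20° ✓; |QU| = 12.00 ✓; ∠(QU, UH) = 90.00° ✓; |UH| = 16.60 ✓; ∠UHP = 65.50° ✓; |HP| = 19.10 ✓; ∠HPS = 140.8° ✓; |PS| = 27.80 ✓; ∠PSG = 101.1° ✓; |SG| = 22.30 ✓; ∠SGJ = 107.8° ✓; |GJ| = 29.80 ✗.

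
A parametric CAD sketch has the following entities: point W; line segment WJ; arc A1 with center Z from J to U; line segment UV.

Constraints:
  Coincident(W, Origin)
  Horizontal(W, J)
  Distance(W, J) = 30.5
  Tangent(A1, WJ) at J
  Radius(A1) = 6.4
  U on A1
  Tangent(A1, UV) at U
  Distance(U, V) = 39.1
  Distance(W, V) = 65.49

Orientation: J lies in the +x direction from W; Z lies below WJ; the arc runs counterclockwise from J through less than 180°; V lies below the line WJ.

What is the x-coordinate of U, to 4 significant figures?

25.78

W is at the origin; W and J share the same y with |WJ| = 30.5 and J on the +x side, so J = (30.50, 0.000). A1 meets WJ tangentially, so ZJ is at right angles to WJ, so Z = J + (0, -6.4) = (30.50, -6.400). Since ZU ⟂ UV (tangency), |ZV| = √(6.4² + 39.1²) = 39.62 regardless of where U sits on A1. So V lies on both circle(W, 65.49) and circle(Z, 39.62); the below-WJ intersection is V = (52.20, -39.55). U is the foot of the tangent from V: U = (25.78, -10.72).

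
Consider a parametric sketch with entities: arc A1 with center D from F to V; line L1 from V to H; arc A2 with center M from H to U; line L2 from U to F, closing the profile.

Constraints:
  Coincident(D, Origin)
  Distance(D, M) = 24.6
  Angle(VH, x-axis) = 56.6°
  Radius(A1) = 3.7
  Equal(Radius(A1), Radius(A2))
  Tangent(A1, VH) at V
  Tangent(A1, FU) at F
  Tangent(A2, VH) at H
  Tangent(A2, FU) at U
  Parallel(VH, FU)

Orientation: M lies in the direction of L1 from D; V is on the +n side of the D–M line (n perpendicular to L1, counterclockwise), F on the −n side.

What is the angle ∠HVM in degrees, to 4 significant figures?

8.554°

The slot axis is L1's direction at 56.6°, so u = (cos 56.6°, sin 56.6°) = (0.5505, 0.8348) and n = (−sin 56.6°, cos 56.6°) = (-0.8348, 0.5505). D is at the origin and M lies 24.6 along u from D, so M = 24.6·u = (13.54, 20.54). Tangency of A1 to both parallel lines with radius 3.7 puts V and F at D ± 3.7·n: V = (-3.089, 2.037), F = (3.089, -2.037). Equal radii place H and U the same way about M: H = M + 3.7·n = (10.45, 22.57), U = M − 3.7·n = (16.63, 18.50). Then cos ∠HVM = VH·VM / (|VH||VM|), giving 8.554°.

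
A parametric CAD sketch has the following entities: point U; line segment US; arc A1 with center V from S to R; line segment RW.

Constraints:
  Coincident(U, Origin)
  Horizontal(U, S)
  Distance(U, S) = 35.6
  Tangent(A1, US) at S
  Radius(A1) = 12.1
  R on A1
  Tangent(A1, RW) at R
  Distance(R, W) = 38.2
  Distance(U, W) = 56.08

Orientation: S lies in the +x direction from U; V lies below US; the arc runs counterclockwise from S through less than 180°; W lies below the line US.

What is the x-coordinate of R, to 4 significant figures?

23.50

Checks: |VS| = 12.10 ✓; |VR| = 12.10 ✓; ∠(VR, RW) = 90.00° ✓; |RW| = 38.20 ✓; |UW| = 56.08 ✓.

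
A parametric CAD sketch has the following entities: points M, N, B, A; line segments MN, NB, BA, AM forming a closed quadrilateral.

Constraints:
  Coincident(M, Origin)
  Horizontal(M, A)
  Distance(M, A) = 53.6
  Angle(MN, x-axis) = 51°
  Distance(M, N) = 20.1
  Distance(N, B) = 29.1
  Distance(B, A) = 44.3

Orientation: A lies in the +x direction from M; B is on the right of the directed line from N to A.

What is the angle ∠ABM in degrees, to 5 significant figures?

112.58°

Checks: |NB| = 29.10 ✓; |BA| = 44.30 ✓.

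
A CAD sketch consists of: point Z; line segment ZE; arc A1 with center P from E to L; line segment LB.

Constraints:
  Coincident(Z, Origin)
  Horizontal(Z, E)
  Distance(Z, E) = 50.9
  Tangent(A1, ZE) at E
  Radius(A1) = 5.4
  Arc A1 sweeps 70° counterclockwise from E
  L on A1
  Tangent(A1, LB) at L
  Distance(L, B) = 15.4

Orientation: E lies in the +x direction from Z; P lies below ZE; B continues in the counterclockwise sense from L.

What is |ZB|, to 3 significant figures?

44.4

Z is at the origin; Z and E share the same y with |ZE| = 50.9 and E on the +x side, so E = (50.9, 0.00). Tangency of A1 to ZE means the radius PE is perpendicular to ZE, so P = E + (0, -5.4) = (50.9, -5.40). On A1, E sits at bearing 90° from P; a 70° counterclockwise sweep puts L at bearing 160°, so L = P + 5.4·(cos 160°, sin 160°) = (45.8, -3.55). The tangent condition forces PL to be normal to LB, so LB runs along (−sin 160°, cos 160°); with |LB| = 15.4, B = (40.6, -18.0). Then |ZB| = |B − Z| = 44.4.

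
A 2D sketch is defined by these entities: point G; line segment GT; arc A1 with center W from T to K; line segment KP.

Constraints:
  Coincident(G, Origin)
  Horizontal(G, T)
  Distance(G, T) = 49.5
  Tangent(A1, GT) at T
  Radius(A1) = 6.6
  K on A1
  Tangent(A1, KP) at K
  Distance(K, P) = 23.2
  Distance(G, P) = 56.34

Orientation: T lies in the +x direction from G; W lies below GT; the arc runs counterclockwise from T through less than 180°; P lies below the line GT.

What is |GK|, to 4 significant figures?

43.72

G is at the origin; GT is horizontal with |GT| = 49.5 and T on the +x side, so T = (49.50, 0.000). Tangency of A1 to GT means the radius WT is perpendicular to GT, so W = T + (0, -6.6) = (49.50, -6.600). Since WK ⟂ KP (tangency), |WP| = √(6.6² + 23.2²) = 24.12 regardless of where K sits on A1. So P lies on both circle(G, 56.34) and circle(W, 24.12); the below-GT intersection is P = (47.29, -30.62). K is the foot of the tangent from P: K = (43.01, -7.818).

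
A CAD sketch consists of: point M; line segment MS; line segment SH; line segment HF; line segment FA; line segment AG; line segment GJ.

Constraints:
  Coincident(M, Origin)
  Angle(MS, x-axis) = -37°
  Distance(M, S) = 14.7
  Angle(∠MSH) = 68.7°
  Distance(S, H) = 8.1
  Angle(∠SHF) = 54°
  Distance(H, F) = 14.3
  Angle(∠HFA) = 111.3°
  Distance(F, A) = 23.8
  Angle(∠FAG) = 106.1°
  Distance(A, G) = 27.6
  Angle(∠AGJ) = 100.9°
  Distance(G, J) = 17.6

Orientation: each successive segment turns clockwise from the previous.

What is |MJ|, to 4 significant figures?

41.33

∠FAG = 106.1° gives AG at -56.90° from the x-axis; with |AG| = 27.6, G = (43.75, -15.01). ∠AGJ = 100.9° gives GJ at -136.0° from the x-axis; with |GJ| = 17.6, J = (31.09, -27.23). Then |MJ| = |J − M| = 41.33.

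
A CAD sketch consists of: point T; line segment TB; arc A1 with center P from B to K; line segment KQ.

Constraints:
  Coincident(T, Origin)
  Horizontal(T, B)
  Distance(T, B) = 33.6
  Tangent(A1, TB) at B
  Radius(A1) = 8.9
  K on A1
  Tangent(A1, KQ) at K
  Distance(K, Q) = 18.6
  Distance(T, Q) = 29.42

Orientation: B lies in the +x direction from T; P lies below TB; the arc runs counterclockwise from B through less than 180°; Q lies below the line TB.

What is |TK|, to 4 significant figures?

25.94

Checks: |PK| = 8.900 ✓; ∠(PK, KQ) = 90.00° ✓; |KQ| = 18.60 ✓; |TQ| = 29.42 ✓.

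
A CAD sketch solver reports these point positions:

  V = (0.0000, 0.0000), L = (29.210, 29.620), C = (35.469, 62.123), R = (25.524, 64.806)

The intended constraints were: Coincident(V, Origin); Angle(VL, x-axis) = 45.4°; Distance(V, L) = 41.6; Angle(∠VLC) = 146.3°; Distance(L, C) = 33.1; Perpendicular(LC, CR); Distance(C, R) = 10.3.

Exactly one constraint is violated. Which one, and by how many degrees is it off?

Perpendicular(LC, CR) — off by 4.20°.

V = (0.00, 0.00) ✓; VL at 45.40° ✓; |VL| = 41.60 ✓; ∠VLC = 146.3° ✓; |LC| = 33.10 ✓; ∠(LC, CR) = 85.80° ✗; |CR| = 10.30 ✓.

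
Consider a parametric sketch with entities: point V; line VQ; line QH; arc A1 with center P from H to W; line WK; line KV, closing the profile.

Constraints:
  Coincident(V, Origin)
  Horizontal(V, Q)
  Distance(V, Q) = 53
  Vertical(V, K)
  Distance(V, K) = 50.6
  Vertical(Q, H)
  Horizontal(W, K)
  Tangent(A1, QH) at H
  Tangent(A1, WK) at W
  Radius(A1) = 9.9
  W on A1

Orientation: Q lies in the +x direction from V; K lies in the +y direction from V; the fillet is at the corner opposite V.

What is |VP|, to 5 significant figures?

59.280

V and K share the same x with |VK| = 50.6 and K on the +y side, so K = (0.0000, 50.600). The virtual corner opposite V is at (53.000, 50.600). A1 meets QH tangentially, so PH is at right angles to QH and since A1 is tangent to WK there, PW ⟂ WK, with radius 9.9, so the center P sits 9.9 in from both sides at P = (43.100, 40.700). Then |VP| = |P − V| = 59.280.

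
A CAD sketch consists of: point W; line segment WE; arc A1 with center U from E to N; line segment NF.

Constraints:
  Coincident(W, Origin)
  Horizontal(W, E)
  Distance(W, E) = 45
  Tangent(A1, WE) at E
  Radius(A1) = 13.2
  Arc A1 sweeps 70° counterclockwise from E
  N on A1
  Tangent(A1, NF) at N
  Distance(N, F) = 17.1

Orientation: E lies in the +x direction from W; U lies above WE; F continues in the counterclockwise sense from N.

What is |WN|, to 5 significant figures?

58.057

A1 meets WE tangentially, so UE is at right angles to WE, so U = E + (0, 13.2) = (45.000, 13.200). On A1, E sits at bearing -90° from U; a 70° counterclockwise sweep puts N at bearing -20°, so N = U + 13.2·(cos -20°, sin -20°) = (57.404, 8.6853). Then |WN| = |N − W| = 58.057.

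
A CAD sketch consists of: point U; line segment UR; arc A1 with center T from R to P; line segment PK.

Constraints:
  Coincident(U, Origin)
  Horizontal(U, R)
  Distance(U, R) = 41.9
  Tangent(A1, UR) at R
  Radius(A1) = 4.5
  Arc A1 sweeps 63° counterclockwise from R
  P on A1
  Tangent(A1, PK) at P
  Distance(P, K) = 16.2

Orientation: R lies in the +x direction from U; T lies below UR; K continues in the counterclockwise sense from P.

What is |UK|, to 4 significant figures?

34.90

On A1, R sits at bearing 90° from T; a 63° counterclockwise sweep puts P at bearing 153°, so P = T + 4.5·(cos 153°, sin 153°) = (37.89, -2.457). The tangent condition forces TP to be normal to PK, so PK runs along (−sin 153°, cos 153°); with |PK| = 16.2, K = (30.54, -16.89). Then |UK| = |K − U| = 34.90.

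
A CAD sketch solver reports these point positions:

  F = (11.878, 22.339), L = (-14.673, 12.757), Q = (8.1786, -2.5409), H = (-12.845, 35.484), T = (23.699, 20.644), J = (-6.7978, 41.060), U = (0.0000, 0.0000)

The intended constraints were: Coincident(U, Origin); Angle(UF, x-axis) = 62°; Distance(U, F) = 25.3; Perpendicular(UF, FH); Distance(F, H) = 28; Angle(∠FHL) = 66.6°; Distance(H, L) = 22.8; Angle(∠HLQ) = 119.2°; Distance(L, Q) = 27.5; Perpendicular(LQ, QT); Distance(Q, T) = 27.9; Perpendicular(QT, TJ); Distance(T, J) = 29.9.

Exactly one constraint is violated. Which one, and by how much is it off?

Distance(T, J) = 29.9 — off by 6.80.

U = (0.00, 0.00) ✓; UF at 62.00° ✓; |UF| = 25.30 ✓; ∠(UF, FH) = 90.00° ✓; |FH| = 28.00 ✓; ∠FHL = 66.60° ✓; |HL| = 22.80 ✓; ∠HLQ = 119.2° ✓; |LQ| = 27.50 ✓; ∠(LQ, QT) = 90.00° ✓; |QT| = 27.90 ✓; ∠(QT, TJ) = 90.00° ✓; |TJ| = 36.70 ✗.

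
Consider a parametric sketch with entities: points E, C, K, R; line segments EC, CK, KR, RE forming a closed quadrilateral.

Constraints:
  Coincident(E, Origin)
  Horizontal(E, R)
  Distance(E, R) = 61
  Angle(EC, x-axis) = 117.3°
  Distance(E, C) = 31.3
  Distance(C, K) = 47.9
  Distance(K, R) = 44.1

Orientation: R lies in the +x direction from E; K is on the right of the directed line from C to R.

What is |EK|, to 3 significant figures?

19.3

E is at the origin; ER is horizontal with |ER| = 61.0 and R in +x, so R = (61.0, 0). EC runs at 117.3° with |EC| = 31.3, so C = (-14.4, 27.8). K is determined by |CK| = 47.9 and |KR| = 44.1 together: it lies at the intersection of circle(C, 47.9) and circle(R, 44.1). With |CR| = 80.3, the foot of the radical line on CR is 42.3 from C and the perpendicular offset is √(47.9² − 42.3²) = 22.4. Taking the right-of-CR solution: K = (17.6, -7.86).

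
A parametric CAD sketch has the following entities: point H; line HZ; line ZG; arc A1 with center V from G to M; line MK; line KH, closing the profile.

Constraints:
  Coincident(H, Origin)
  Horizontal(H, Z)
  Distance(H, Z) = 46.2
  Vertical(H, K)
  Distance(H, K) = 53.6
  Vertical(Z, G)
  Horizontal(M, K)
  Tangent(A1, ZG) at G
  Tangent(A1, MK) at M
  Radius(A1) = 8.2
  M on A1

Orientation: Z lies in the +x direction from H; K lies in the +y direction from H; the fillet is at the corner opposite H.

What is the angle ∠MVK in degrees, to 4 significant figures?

77.82°

The virtual corner opposite H is at (46.20, 53.60). A1 meets ZG tangentially, so VG is at right angles to ZG and A1 meets MK tangentially, so VM is at right angles to MK, with radius 8.2, so the center V sits 8.2 in from both sides at V = (38.00, 45.40). That places the tangent points at G = (46.20, 45.40) on ZG and M = (38.00, 53.60) on MK. Then cos ∠MVK = VM·VK / (|VM||VK|), giving 77.82°.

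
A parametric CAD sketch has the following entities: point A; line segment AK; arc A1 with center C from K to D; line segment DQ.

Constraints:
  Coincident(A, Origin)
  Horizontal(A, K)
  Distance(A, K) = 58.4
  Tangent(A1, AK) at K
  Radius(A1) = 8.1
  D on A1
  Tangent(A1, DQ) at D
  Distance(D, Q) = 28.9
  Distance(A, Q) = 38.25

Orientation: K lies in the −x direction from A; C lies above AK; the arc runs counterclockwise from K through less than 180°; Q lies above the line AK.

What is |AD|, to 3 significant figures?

53.0

Checks: |AK| = 58.40 ✓; |CD| = 8.100 ✓; ∠(CD, DQ) = 90.00° ✓; |DQ| = 28.90 ✓; |AQ| = 38.25 ✓.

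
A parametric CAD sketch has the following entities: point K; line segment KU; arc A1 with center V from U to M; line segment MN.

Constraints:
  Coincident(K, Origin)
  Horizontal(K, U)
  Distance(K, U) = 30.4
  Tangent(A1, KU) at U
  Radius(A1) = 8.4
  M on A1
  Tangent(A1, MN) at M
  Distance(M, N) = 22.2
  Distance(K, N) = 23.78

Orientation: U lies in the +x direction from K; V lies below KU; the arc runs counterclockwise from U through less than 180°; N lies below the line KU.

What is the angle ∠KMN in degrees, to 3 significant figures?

62.0°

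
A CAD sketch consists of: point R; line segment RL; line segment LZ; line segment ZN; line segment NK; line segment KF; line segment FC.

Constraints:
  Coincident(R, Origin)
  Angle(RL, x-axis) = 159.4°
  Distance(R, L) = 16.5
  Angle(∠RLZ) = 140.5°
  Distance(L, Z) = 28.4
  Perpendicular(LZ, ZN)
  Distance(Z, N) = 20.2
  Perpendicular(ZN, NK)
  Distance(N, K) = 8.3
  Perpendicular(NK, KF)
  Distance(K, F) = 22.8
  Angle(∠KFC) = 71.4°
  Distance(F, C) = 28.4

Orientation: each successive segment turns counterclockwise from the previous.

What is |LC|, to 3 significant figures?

47.5

R is at the origin; RL runs at 159.4° with length 16.5, so L = (-15.4, 5.81). ∠RLZ = 140.5° gives LZ at -161° from the x-axis; with |LZ| = 28.4, Z = (-42.3, -3.39). LZ is perpendicular to ZN, so ZN runs at -71.1°; with |ZN| = 20.2, N = (-35.8, -22.5). ZN ⟂ NK, so NK runs at 18.9°; with |NK| = 8.3, K = (-27.9, -19.8). NK ⟂ KF, so KF runs at 109°; with |KF| = 22.8, F = (-35.3, 1.75). ∠KFC = 71.4° gives FC at -142° from the x-axis; with |FC| = 28.4, C = (-57.8, -15.5). Then |LC| = |C − L| = 47.5.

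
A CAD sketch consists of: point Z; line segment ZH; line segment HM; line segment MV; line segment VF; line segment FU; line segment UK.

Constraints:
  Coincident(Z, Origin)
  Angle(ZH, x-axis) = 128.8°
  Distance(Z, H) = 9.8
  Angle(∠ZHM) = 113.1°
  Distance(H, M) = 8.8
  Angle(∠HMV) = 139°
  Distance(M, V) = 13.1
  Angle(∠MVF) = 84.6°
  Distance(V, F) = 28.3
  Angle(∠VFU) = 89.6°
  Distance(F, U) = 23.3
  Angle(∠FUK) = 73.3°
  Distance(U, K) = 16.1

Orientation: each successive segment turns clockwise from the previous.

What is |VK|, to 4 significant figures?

22.52

Z is at the origin; ZH runs at 128.8° with length 9.8, so H = (-6.141, 7.638). ∠ZHM = 113.1° gives HM at 61.90° from the x-axis; with |HM| = 8.8, M = (-1.996, 15.40). ∠HMV = 139.0° gives MV at 20.90° from the x-axis; with |MV| = 13.1, V = (10.24, 20.07). ∠MVF = 84.6° gives VF at -74.50° from the x-axis; with |VF| = 28.3, F = (17.81, -7.197). ∠VFU = 89.6° gives FU at -164.9° from the x-axis; with |FU| = 23.3, U = (-4.690, -13.27). ∠FUK = 73.3° gives UK at 88.40° from the x-axis; with |UK| = 16.1, K = (-4.241, 2.827). Then |VK| = |K − V| = 22.52.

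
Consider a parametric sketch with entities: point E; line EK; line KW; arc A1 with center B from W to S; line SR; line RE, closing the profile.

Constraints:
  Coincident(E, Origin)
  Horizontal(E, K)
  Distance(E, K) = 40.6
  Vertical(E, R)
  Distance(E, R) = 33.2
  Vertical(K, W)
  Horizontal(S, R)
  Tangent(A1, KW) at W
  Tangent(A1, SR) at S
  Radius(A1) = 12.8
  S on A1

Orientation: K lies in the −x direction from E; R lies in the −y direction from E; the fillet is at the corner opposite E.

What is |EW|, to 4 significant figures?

45.44

E is at the origin; E and K share the same y with |EK| = 40.6 and K on the −x side, so K = (-40.60, 0.000). ER is vertical with |ER| = 33.2 and R on the −y side, so R = (0.000, -33.20). The virtual corner opposite E is at (-40.60, -33.20). Since A1 is tangent to KW there, BW ⟂ KW and the tangent condition forces BS to be normal to SR, with radius 12.8, so the center B sits 12.8 in from both sides at B = (-27.80, -20.40). That places the tangent points at W = (-40.60, -20.40) on KW and S = (-27.80, -33.20) on SR. Then |EW| = |W − E| = 45.44.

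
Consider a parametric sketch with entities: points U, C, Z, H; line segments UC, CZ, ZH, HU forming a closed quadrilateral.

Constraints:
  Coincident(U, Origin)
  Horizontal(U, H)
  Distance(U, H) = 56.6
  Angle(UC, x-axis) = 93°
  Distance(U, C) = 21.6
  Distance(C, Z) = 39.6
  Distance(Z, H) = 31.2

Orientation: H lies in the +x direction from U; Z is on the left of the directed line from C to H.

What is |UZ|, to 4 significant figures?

45.88

U is at the origin; U and H share the same y with |UH| = 56.6 and H in +x, so H = (56.6, 0). UC runs at 93.0° with |UC| = 21.6, so C = (-1.130, 21.57). Z is determined by |CZ| = 39.6 and |ZH| = 31.2 together: it lies at the intersection of circle(C, 39.6) and circle(H, 31.2). With |CH| = 61.63, the foot of the radical line on CH is 35.64 from C and the perpendicular offset is √(39.6² − 35.64²) = 17.26. Taking the left-of-CH solution: Z = (38.30, 25.27).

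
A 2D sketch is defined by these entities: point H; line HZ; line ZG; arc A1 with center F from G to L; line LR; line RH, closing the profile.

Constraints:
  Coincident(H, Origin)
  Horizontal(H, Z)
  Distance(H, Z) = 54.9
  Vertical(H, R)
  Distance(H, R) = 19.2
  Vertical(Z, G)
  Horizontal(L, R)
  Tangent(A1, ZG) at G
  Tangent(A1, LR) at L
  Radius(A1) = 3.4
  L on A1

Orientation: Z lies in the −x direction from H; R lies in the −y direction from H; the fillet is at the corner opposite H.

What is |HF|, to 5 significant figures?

53.869

H and R share the same x with |HR| = 19.2 and R on the −y side, so R = (0.0000, -19.200). The virtual corner opposite H is at (-54.900, -19.200). Tangency of A1 to ZG means the radius FG is perpendicular to ZG and A1 meets LR tangentially, so FL is at right angles to LR, with radius 3.4, so the center F sits 3.4 in from both sides at F = (-51.500, -15.800). Then |HF| = |F − H| = 53.869.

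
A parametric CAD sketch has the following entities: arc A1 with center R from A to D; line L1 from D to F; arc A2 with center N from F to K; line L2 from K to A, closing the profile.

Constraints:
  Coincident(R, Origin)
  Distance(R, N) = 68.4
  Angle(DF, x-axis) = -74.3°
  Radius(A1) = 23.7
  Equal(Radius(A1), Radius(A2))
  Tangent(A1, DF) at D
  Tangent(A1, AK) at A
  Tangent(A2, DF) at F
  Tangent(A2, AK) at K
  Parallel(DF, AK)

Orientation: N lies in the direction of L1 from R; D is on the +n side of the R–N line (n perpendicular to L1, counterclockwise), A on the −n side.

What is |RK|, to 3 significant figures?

72.4

Tangency of A1 to both parallel lines with radius 23.7 puts D and A at R ± 23.7·n: D = (22.8, 6.41), A = (-22.8, -6.41). Equal radii place F and K the same way about N: F = N + 23.7·n = (41.3, -59.4), K = N − 23.7·n = (-4.31, -72.3). Then |RK| = |K − R| = 72.4.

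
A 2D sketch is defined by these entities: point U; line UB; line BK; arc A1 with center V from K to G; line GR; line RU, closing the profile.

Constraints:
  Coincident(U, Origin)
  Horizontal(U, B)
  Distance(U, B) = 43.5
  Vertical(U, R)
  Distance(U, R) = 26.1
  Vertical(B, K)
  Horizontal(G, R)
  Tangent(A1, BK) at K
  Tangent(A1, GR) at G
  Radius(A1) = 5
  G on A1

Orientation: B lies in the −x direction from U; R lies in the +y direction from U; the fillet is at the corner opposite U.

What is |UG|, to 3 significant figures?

46.5

The virtual corner opposite U is at (-43.5, 26.1). The tangent condition forces VK to be normal to BK and tangency of A1 to GR means the radius VG is perpendicular to GR, with radius 5.0, so the center V sits 5.0 in from both sides at V = (-38.5, 21.1). That places the tangent points at K = (-43.5, 21.1) on BK and G = (-38.5, 26.1) on GR. Then |UG| = |G − U| = 46.5.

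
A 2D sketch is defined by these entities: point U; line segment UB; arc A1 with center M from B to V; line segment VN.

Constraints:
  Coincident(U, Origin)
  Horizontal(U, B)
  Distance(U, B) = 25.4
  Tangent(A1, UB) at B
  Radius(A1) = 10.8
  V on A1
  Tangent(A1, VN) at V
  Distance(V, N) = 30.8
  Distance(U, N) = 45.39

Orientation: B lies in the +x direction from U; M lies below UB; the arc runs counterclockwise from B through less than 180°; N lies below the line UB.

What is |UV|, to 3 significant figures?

18.6

Checks: |MV| = 10.80 ✓; ∠(MV, VN) = 90.00° ✓; |VN| = 30.80 ✓; |UN| = 45.39 ✓.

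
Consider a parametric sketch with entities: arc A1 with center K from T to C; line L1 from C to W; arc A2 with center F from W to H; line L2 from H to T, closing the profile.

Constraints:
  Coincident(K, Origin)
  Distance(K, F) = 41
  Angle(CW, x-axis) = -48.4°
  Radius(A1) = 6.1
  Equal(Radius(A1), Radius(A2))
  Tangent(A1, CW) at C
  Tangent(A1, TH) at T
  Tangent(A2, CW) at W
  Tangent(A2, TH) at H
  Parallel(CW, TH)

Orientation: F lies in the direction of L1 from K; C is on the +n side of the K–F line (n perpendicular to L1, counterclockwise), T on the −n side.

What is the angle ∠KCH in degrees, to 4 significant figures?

73.43°

The slot axis is L1's direction at -48.4°, so u = (cos -48.4°, sin -48.4°) = (0.6639, -0.7478) and n = (−sin -48.4°, cos -48.4°) = (0.7478, 0.6639). K is at the origin and F lies 41.0 along u from K, so F = 41.0·u = (27.22, -30.66). Tangency of A1 to both parallel lines with radius 6.1 puts C and T at K ± 6.1·n: C = (4.562, 4.050), T = (-4.562, -4.050). Equal radii place W and H the same way about F: W = F + 6.1·n = (31.78, -26.61), H = F − 6.1·n = (22.66, -34.71). Then cos ∠KCH = CK·CH / (|CK||CH|), giving 73.43°.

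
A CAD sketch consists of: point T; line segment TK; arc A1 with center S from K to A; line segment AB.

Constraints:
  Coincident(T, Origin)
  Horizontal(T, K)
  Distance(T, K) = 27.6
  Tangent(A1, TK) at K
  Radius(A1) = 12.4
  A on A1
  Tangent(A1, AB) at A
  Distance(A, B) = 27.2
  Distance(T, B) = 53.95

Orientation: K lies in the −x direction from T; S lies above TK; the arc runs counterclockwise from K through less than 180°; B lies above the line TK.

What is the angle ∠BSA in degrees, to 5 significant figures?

65.493°

T is at the origin; T and K share the same y with |TK| = 27.6 and K on the −x side, so K = (-27.600, 0.0000). Tangency of A1 to TK means the radius SK is perpendicular to TK, so S = K + (0, 12.4) = (-27.600, 12.400). Since SA ⟂ AB (tangency), |SB| = √(12.4² + 27.2²) = 29.893 regardless of where A sits on A1. So B lies on both circle(T, 53.95) and circle(S, 29.893); the above-TK intersection is B = (-34.485, 41.489). A is the foot of the tangent from B: A = (-17.805, 20.004).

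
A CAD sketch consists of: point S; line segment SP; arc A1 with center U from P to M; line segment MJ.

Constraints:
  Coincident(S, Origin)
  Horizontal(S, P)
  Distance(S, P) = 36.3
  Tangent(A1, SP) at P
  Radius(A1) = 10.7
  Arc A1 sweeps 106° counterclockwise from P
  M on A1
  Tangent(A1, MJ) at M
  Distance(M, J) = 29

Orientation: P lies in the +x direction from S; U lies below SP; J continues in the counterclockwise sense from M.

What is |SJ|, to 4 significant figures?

53.67

On A1, P sits at bearing 90° from U; a 106° counterclockwise sweep puts M at bearing 196°, so M = U + 10.7·(cos 196°, sin 196°) = (26.01, -13.65). The tangent condition forces UM to be normal to MJ, so MJ runs along (−sin 196°, cos 196°); with |MJ| = 29.0, J = (34.01, -41.53). Then |SJ| = |J − S| = 53.67.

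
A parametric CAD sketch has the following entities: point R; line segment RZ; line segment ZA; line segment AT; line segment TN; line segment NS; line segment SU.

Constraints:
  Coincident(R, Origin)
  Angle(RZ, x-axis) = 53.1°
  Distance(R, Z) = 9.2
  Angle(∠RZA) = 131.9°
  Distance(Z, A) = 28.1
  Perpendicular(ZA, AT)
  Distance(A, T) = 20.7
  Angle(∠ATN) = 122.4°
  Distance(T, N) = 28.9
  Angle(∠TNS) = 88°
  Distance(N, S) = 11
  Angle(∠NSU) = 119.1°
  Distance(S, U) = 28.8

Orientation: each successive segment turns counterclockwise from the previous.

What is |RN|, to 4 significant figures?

30.94

R is at the origin; RZ runs at 53.1° with length 9.2, so Z = (5.524, 7.357). ∠RZA = 131.9° gives ZA at 101.2° from the x-axis; with |ZA| = 28.1, A = (0.06588, 34.92). ZA ⟂ AT, so AT runs at -168.8°; with |AT| = 20.7, T = (-20.24, 30.90). ∠ATN = 122.4° gives TN at -111.2° from the x-axis; with |TN| = 28.9, N = (-30.69, 3.957). Then |RN| = |N − R| = 30.94.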